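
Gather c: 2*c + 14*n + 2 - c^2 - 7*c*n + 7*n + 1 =-c^2 + c*(2 - 7*n) + 21*n + 3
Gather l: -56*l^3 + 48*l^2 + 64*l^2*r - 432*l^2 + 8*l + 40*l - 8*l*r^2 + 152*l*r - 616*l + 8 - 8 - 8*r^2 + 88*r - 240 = -56*l^3 + l^2*(64*r - 384) + l*(-8*r^2 + 152*r - 568) - 8*r^2 + 88*r - 240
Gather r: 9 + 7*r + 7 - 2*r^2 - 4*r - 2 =-2*r^2 + 3*r + 14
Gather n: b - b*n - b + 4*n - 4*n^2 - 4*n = -b*n - 4*n^2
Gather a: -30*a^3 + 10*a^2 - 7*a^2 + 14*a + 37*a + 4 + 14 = -30*a^3 + 3*a^2 + 51*a + 18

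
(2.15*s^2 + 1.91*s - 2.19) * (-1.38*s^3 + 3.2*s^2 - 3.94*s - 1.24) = -2.967*s^5 + 4.2442*s^4 + 0.6632*s^3 - 17.1994*s^2 + 6.2602*s + 2.7156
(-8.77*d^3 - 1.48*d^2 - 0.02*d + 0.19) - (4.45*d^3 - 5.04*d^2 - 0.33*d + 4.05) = -13.22*d^3 + 3.56*d^2 + 0.31*d - 3.86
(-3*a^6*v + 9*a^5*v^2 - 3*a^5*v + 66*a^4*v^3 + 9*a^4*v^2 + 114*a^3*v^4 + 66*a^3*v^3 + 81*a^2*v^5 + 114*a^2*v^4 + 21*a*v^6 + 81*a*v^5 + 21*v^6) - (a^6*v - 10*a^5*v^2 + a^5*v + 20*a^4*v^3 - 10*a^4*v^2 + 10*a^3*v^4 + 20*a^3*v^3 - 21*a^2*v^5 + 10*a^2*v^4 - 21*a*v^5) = -4*a^6*v + 19*a^5*v^2 - 4*a^5*v + 46*a^4*v^3 + 19*a^4*v^2 + 104*a^3*v^4 + 46*a^3*v^3 + 102*a^2*v^5 + 104*a^2*v^4 + 21*a*v^6 + 102*a*v^5 + 21*v^6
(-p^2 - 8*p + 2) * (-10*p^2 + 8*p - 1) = 10*p^4 + 72*p^3 - 83*p^2 + 24*p - 2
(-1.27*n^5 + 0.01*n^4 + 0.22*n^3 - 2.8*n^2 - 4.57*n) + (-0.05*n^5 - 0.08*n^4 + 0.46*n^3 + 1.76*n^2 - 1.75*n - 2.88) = -1.32*n^5 - 0.07*n^4 + 0.68*n^3 - 1.04*n^2 - 6.32*n - 2.88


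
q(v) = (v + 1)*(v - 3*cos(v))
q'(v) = v + (v + 1)*(3*sin(v) + 1) - 3*cos(v)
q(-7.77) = 54.31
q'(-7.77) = 5.45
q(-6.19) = 47.63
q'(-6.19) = -15.82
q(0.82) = -2.23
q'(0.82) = 4.59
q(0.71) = -2.68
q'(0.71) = 3.49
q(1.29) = 1.05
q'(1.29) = 9.35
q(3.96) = 29.81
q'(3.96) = 0.11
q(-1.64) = 0.92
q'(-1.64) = -0.16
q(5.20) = 23.53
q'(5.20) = -6.44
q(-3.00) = 0.06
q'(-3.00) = -1.18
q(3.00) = 23.88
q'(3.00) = 11.66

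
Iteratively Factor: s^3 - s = (s + 1)*(s^2 - s) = (s - 1)*(s + 1)*(s)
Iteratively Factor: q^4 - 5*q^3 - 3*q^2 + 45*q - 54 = (q - 3)*(q^3 - 2*q^2 - 9*q + 18) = (q - 3)*(q + 3)*(q^2 - 5*q + 6) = (q - 3)*(q - 2)*(q + 3)*(q - 3)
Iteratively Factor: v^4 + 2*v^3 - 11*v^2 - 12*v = (v - 3)*(v^3 + 5*v^2 + 4*v) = (v - 3)*(v + 4)*(v^2 + v) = (v - 3)*(v + 1)*(v + 4)*(v)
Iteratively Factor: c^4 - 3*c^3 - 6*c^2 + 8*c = (c - 4)*(c^3 + c^2 - 2*c) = c*(c - 4)*(c^2 + c - 2) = c*(c - 4)*(c - 1)*(c + 2)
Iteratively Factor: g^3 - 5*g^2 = (g - 5)*(g^2) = g*(g - 5)*(g)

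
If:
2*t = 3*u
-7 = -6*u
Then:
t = 7/4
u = 7/6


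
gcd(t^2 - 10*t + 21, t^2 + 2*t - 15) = t - 3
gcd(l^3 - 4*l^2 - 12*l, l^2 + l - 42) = l - 6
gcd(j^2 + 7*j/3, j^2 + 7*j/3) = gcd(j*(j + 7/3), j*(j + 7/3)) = j^2 + 7*j/3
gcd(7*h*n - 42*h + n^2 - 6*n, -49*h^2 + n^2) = 7*h + n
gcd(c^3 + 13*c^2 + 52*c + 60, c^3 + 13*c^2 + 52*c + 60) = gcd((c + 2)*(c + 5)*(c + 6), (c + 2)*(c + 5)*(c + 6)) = c^3 + 13*c^2 + 52*c + 60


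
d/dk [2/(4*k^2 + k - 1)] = 2*(-8*k - 1)/(4*k^2 + k - 1)^2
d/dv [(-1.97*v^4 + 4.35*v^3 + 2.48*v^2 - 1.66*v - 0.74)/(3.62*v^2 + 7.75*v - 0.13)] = (-14.2628*v^5 - 30.0555*v^4 + 68.4494*v^3 + 23.5327*v^2 + 4.7128*v + 5.9508)/(13.1044*v^4 + 56.11*v^3 + 59.1213*v^2 - 2.015*v + 0.0169)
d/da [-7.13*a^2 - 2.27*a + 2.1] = -14.26*a - 2.27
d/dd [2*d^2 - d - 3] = 4*d - 1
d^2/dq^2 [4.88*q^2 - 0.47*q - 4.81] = 9.76000000000000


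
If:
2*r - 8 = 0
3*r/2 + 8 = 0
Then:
No Solution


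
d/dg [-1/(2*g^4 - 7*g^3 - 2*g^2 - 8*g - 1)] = (8*g^3 - 21*g^2 - 4*g - 8)/(-2*g^4 + 7*g^3 + 2*g^2 + 8*g + 1)^2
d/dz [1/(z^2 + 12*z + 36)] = 2*(-z - 6)/(z^2 + 12*z + 36)^2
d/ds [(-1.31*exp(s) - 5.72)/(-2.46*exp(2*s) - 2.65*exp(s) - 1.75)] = (-(1.31*exp(s) + 5.72)*(4.92*exp(s) + 2.65) + 3.2226*exp(2*s) + 3.4715*exp(s) + 2.2925)*exp(s)/(2.46*exp(2*s) + 2.65*exp(s) + 1.75)^2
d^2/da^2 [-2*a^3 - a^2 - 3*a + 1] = -12*a - 2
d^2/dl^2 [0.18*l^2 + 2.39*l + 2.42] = 0.360000000000000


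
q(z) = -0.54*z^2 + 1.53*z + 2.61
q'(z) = 1.53 - 1.08*z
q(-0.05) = 2.53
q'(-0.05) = 1.58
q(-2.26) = -3.61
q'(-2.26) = 3.97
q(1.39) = 3.69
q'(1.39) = 0.03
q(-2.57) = -4.89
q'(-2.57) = 4.31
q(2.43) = 3.14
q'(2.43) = -1.09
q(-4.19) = -13.28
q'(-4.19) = 6.06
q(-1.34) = -0.41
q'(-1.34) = 2.98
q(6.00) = -7.65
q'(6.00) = -4.95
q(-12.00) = -93.51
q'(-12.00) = 14.49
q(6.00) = -7.65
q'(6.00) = -4.95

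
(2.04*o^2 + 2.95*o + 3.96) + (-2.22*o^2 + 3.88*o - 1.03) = -0.18*o^2 + 6.83*o + 2.93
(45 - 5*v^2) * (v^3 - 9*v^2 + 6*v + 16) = -5*v^5 + 45*v^4 + 15*v^3 - 485*v^2 + 270*v + 720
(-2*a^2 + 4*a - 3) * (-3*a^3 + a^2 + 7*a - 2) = 6*a^5 - 14*a^4 - a^3 + 29*a^2 - 29*a + 6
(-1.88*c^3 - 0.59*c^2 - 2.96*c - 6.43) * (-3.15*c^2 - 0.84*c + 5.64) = 5.922*c^5 + 3.4377*c^4 - 0.7836*c^3 + 19.4133*c^2 - 11.2932*c - 36.2652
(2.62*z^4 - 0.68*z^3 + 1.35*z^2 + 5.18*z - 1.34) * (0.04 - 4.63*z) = -12.1306*z^5 + 3.2532*z^4 - 6.2777*z^3 - 23.9294*z^2 + 6.4114*z - 0.0536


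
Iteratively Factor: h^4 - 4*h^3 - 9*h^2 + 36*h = (h)*(h^3 - 4*h^2 - 9*h + 36) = h*(h - 3)*(h^2 - h - 12) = h*(h - 4)*(h - 3)*(h + 3)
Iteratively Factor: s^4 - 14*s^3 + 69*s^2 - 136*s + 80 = (s - 4)*(s^3 - 10*s^2 + 29*s - 20) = (s - 4)^2*(s^2 - 6*s + 5) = (s - 5)*(s - 4)^2*(s - 1)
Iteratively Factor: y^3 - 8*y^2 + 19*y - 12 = (y - 1)*(y^2 - 7*y + 12) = (y - 3)*(y - 1)*(y - 4)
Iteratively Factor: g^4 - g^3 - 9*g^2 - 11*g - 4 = (g + 1)*(g^3 - 2*g^2 - 7*g - 4) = (g + 1)^2*(g^2 - 3*g - 4) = (g + 1)^3*(g - 4)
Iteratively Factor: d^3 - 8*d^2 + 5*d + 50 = (d + 2)*(d^2 - 10*d + 25) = (d - 5)*(d + 2)*(d - 5)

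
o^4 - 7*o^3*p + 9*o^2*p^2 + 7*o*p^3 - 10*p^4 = (o - 5*p)*(o - 2*p)*(o - p)*(o + p)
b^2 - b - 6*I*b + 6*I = (b - 1)*(b - 6*I)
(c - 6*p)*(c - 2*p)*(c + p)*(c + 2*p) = c^4 - 5*c^3*p - 10*c^2*p^2 + 20*c*p^3 + 24*p^4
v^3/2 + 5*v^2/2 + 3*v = v*(v/2 + 1)*(v + 3)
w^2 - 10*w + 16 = (w - 8)*(w - 2)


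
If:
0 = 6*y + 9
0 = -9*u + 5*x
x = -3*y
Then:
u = 5/2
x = 9/2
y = -3/2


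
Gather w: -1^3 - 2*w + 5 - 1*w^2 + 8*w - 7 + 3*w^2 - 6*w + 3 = 2*w^2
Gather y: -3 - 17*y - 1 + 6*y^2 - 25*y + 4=6*y^2 - 42*y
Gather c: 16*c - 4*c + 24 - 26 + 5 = 12*c + 3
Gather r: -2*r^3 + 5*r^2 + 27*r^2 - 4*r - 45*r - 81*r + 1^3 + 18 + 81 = -2*r^3 + 32*r^2 - 130*r + 100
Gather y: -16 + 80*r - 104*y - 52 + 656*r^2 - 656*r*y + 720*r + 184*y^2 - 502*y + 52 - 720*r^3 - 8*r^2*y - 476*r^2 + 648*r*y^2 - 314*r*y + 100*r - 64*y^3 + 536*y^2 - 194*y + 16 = -720*r^3 + 180*r^2 + 900*r - 64*y^3 + y^2*(648*r + 720) + y*(-8*r^2 - 970*r - 800)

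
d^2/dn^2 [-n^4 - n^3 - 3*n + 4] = 6*n*(-2*n - 1)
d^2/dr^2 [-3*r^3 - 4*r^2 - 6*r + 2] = -18*r - 8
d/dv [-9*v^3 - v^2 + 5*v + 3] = -27*v^2 - 2*v + 5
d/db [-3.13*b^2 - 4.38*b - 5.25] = -6.26*b - 4.38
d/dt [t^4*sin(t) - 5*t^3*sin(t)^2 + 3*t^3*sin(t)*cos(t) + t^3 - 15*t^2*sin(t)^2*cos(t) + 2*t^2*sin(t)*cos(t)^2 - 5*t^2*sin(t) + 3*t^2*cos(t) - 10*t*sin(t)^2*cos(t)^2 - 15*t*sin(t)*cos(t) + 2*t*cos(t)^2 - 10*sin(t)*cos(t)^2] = t^4*cos(t) + 4*t^3*sin(t) - 5*t^3*sin(2*t) + 3*t^3*cos(2*t) + 3*t^2*sin(t)/4 + 9*t^2*sin(2*t)/2 - 45*t^2*sin(3*t)/4 - 9*t^2*cos(t)/2 + 15*t^2*cos(2*t)/2 + 3*t^2*cos(3*t)/2 - 9*t^2/2 - 3*t*sin(t) - 2*t*sin(2*t) + t*sin(3*t) - 5*t*sin(4*t) - 15*t*cos(t)/2 - 15*t*cos(2*t) + 15*t*cos(3*t)/2 + 6*sqrt(2)*t*cos(t + pi/4) - 15*sin(2*t)/2 - 5*cos(t)/2 + 5*cos(2*t)^2/2 + cos(2*t) - 15*cos(3*t)/2 - 3/2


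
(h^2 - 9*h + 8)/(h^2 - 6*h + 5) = (h - 8)/(h - 5)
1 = 1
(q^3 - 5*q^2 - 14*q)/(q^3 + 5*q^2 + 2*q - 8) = q*(q - 7)/(q^2 + 3*q - 4)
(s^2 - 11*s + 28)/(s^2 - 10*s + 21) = (s - 4)/(s - 3)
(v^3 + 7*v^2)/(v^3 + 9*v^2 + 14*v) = v/(v + 2)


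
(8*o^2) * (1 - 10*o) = -80*o^3 + 8*o^2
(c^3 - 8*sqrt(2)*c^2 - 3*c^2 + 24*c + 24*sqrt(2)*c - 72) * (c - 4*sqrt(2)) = c^4 - 12*sqrt(2)*c^3 - 3*c^3 + 36*sqrt(2)*c^2 + 88*c^2 - 264*c - 96*sqrt(2)*c + 288*sqrt(2)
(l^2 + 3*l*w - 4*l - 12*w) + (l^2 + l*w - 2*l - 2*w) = 2*l^2 + 4*l*w - 6*l - 14*w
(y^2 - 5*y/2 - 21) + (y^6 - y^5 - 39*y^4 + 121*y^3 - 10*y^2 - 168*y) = y^6 - y^5 - 39*y^4 + 121*y^3 - 9*y^2 - 341*y/2 - 21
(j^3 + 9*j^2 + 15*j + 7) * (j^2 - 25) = j^5 + 9*j^4 - 10*j^3 - 218*j^2 - 375*j - 175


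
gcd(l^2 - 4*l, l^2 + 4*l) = l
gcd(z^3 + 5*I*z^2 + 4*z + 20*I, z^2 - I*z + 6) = z + 2*I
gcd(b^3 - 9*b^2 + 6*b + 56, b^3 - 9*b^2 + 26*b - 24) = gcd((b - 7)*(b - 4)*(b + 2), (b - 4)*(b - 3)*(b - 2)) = b - 4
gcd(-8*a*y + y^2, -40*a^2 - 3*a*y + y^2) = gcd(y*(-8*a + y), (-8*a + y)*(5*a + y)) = -8*a + y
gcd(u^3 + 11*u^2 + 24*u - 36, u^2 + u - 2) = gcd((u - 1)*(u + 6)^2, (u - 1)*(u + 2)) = u - 1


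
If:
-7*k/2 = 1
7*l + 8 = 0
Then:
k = -2/7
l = -8/7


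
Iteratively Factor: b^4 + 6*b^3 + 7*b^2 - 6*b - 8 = (b + 2)*(b^3 + 4*b^2 - b - 4) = (b + 2)*(b + 4)*(b^2 - 1) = (b - 1)*(b + 2)*(b + 4)*(b + 1)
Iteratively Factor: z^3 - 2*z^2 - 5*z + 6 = (z + 2)*(z^2 - 4*z + 3) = (z - 3)*(z + 2)*(z - 1)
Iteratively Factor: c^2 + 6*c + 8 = (c + 4)*(c + 2)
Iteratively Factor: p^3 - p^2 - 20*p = (p)*(p^2 - p - 20) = p*(p + 4)*(p - 5)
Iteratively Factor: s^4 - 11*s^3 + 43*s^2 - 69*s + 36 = (s - 3)*(s^3 - 8*s^2 + 19*s - 12) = (s - 3)^2*(s^2 - 5*s + 4) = (s - 4)*(s - 3)^2*(s - 1)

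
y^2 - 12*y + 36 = (y - 6)^2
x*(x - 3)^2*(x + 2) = x^4 - 4*x^3 - 3*x^2 + 18*x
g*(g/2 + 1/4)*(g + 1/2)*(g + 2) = g^4/2 + 3*g^3/2 + 9*g^2/8 + g/4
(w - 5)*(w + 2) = w^2 - 3*w - 10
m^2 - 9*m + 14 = (m - 7)*(m - 2)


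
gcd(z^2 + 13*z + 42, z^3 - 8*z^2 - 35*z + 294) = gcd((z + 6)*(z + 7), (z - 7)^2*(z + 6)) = z + 6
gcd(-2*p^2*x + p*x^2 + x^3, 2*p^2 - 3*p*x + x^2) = -p + x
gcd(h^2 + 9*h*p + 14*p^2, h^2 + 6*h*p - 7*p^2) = h + 7*p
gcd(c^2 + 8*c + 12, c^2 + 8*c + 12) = c^2 + 8*c + 12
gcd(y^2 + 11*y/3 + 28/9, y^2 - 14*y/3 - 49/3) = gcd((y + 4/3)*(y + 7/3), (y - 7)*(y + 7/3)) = y + 7/3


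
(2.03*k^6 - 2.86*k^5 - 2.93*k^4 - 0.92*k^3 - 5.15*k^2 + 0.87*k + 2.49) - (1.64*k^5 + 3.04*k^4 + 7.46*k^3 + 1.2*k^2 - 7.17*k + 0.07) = 2.03*k^6 - 4.5*k^5 - 5.97*k^4 - 8.38*k^3 - 6.35*k^2 + 8.04*k + 2.42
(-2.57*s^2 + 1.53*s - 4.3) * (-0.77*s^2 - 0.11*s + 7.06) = 1.9789*s^4 - 0.8954*s^3 - 15.0015*s^2 + 11.2748*s - 30.358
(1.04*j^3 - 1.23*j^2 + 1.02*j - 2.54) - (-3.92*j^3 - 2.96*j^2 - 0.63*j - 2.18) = 4.96*j^3 + 1.73*j^2 + 1.65*j - 0.36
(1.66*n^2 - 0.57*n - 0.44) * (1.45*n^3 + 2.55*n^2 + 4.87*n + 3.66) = 2.407*n^5 + 3.4065*n^4 + 5.9927*n^3 + 2.1777*n^2 - 4.229*n - 1.6104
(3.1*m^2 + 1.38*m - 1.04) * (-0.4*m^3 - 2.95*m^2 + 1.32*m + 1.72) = -1.24*m^5 - 9.697*m^4 + 0.437000000000001*m^3 + 10.2216*m^2 + 1.0008*m - 1.7888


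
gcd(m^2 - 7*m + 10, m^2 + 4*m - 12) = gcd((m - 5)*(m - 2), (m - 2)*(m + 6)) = m - 2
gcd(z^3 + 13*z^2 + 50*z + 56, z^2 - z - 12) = 1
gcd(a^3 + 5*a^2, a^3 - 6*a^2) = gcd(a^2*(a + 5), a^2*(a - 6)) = a^2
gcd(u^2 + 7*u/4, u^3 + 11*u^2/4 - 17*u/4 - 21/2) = u + 7/4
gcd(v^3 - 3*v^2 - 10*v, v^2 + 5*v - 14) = 1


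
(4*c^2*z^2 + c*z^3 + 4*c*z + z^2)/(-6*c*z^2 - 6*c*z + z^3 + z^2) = (4*c^2*z + c*z^2 + 4*c + z)/(-6*c*z - 6*c + z^2 + z)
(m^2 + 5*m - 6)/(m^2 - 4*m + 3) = (m + 6)/(m - 3)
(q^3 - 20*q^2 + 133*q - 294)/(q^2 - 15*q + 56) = (q^2 - 13*q + 42)/(q - 8)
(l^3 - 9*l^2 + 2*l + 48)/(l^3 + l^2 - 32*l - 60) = (l^2 - 11*l + 24)/(l^2 - l - 30)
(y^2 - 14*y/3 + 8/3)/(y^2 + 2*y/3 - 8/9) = 3*(y - 4)/(3*y + 4)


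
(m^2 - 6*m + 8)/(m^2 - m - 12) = (m - 2)/(m + 3)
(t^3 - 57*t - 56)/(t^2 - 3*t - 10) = (-t^3 + 57*t + 56)/(-t^2 + 3*t + 10)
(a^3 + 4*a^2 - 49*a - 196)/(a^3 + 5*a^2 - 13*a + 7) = (a^2 - 3*a - 28)/(a^2 - 2*a + 1)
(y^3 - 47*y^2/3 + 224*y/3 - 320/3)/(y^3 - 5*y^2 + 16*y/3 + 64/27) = 9*(y^2 - 13*y + 40)/(9*y^2 - 21*y - 8)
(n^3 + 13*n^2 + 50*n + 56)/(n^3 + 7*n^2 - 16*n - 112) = (n + 2)/(n - 4)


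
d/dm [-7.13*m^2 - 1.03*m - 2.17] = -14.26*m - 1.03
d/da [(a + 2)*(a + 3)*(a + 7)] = 3*a^2 + 24*a + 41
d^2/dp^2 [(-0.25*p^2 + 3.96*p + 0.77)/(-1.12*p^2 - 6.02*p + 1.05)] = (-13.306048*p^3 - 4.031328*p^2 - 59.0916480000001*p - 107.132326)/(1.404928*p^6 + 22.654464*p^5 + 117.816384*p^4 + 175.690088*p^3 - 110.45286*p^2 + 19.91115*p - 1.157625)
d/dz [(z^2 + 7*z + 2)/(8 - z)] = (-z^2 + 16*z + 58)/(z^2 - 16*z + 64)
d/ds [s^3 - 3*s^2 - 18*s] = 3*s^2 - 6*s - 18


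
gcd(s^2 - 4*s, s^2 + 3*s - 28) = s - 4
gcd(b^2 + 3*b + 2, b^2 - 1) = b + 1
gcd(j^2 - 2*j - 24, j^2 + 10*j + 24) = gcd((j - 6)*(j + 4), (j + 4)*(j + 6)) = j + 4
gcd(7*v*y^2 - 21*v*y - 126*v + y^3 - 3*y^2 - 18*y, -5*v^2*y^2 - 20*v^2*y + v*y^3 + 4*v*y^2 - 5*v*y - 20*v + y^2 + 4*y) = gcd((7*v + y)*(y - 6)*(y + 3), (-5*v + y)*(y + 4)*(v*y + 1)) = 1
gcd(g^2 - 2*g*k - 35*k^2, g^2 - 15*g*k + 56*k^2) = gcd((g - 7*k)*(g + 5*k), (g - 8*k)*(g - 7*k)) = g - 7*k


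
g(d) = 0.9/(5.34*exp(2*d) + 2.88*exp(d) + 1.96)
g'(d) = 0.9*(-10.68*exp(2*d) - 2.88*exp(d))/(5.34*exp(2*d) + 2.88*exp(d) + 1.96)^2 = (-9.612*exp(d) - 2.592)*exp(d)/(5.34*exp(2*d) + 2.88*exp(d) + 1.96)^2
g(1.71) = 0.00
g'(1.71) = -0.01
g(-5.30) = 0.46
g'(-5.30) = -0.00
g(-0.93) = 0.23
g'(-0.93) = -0.16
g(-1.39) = 0.30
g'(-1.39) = -0.14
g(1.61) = 0.01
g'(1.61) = -0.01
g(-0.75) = 0.20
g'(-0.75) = -0.17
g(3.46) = 0.00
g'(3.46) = -0.00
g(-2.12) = 0.38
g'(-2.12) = -0.08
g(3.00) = 0.00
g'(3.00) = 0.00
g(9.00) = 0.00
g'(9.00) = 0.00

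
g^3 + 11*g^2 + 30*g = g*(g + 5)*(g + 6)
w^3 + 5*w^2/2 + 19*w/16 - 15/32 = (w - 1/4)*(w + 5/4)*(w + 3/2)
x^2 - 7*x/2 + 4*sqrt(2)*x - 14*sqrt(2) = (x - 7/2)*(x + 4*sqrt(2))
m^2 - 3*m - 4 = (m - 4)*(m + 1)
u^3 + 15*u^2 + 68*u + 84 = (u + 2)*(u + 6)*(u + 7)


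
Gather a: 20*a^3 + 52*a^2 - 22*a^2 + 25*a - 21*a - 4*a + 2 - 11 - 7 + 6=20*a^3 + 30*a^2 - 10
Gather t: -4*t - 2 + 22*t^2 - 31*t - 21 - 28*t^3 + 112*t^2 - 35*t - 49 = -28*t^3 + 134*t^2 - 70*t - 72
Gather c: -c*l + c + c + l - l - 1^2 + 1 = c*(2 - l)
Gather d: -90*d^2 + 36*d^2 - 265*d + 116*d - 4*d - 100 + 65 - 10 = -54*d^2 - 153*d - 45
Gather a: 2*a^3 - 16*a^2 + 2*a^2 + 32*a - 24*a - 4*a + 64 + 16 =2*a^3 - 14*a^2 + 4*a + 80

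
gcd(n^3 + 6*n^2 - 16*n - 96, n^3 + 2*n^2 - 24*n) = n^2 + 2*n - 24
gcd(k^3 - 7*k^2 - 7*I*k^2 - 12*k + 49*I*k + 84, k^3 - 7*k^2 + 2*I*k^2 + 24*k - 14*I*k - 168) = k^2 + k*(-7 - 4*I) + 28*I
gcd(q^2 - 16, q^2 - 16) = q^2 - 16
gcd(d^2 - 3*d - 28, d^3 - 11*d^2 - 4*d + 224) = d^2 - 3*d - 28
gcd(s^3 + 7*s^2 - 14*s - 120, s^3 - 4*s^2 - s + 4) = s - 4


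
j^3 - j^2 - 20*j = j*(j - 5)*(j + 4)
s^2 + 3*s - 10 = (s - 2)*(s + 5)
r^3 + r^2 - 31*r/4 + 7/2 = (r - 2)*(r - 1/2)*(r + 7/2)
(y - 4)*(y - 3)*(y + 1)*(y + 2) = y^4 - 4*y^3 - 7*y^2 + 22*y + 24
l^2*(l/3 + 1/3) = l^3/3 + l^2/3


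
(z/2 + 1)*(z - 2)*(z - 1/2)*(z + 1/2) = z^4/2 - 17*z^2/8 + 1/2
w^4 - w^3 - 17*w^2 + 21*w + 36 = (w - 3)^2*(w + 1)*(w + 4)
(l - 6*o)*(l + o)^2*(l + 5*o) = l^4 + l^3*o - 31*l^2*o^2 - 61*l*o^3 - 30*o^4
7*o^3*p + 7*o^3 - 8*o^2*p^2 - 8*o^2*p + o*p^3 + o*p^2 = (-7*o + p)*(-o + p)*(o*p + o)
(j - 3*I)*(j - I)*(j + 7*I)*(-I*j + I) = -I*j^4 + 3*j^3 + I*j^3 - 3*j^2 - 25*I*j^2 - 21*j + 25*I*j + 21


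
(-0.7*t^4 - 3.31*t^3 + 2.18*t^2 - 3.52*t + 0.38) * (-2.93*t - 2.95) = 2.051*t^5 + 11.7633*t^4 + 3.3771*t^3 + 3.8826*t^2 + 9.2706*t - 1.121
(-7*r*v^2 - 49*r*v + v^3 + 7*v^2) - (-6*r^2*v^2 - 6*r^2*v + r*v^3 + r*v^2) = 6*r^2*v^2 + 6*r^2*v - r*v^3 - 8*r*v^2 - 49*r*v + v^3 + 7*v^2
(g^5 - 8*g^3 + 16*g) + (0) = g^5 - 8*g^3 + 16*g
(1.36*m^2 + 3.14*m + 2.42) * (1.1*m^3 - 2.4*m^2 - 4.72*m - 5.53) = 1.496*m^5 + 0.19*m^4 - 11.2932*m^3 - 28.1496*m^2 - 28.7866*m - 13.3826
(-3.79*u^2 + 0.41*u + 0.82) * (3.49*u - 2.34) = -13.2271*u^3 + 10.2995*u^2 + 1.9024*u - 1.9188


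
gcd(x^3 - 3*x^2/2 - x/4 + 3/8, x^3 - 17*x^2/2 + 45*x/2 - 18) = x - 3/2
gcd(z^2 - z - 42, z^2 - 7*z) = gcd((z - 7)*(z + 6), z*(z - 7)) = z - 7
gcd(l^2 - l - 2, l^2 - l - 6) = 1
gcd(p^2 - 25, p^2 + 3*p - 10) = p + 5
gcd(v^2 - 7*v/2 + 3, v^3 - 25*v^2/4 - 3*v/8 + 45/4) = v - 3/2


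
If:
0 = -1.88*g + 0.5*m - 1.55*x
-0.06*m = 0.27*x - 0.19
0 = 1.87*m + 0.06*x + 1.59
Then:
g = -0.98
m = -0.88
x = 0.90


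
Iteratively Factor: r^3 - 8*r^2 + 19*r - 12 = (r - 3)*(r^2 - 5*r + 4) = (r - 4)*(r - 3)*(r - 1)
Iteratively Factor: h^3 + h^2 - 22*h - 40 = (h - 5)*(h^2 + 6*h + 8) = (h - 5)*(h + 4)*(h + 2)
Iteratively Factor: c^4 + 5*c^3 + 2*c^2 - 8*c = (c - 1)*(c^3 + 6*c^2 + 8*c) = (c - 1)*(c + 4)*(c^2 + 2*c) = (c - 1)*(c + 2)*(c + 4)*(c)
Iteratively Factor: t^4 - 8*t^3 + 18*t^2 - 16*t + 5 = (t - 1)*(t^3 - 7*t^2 + 11*t - 5) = (t - 5)*(t - 1)*(t^2 - 2*t + 1) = (t - 5)*(t - 1)^2*(t - 1)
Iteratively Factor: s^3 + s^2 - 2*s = (s)*(s^2 + s - 2) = s*(s + 2)*(s - 1)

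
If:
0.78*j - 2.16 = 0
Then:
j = 2.77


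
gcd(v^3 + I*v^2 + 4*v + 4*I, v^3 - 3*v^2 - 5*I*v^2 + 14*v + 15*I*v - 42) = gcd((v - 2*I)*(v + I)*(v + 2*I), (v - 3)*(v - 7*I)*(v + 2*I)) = v + 2*I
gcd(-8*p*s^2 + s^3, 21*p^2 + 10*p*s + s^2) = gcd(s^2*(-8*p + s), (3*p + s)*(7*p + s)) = 1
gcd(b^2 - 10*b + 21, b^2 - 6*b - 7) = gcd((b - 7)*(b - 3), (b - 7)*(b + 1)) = b - 7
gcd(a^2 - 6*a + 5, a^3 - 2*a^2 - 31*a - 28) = 1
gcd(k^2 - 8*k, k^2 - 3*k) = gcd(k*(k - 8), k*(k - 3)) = k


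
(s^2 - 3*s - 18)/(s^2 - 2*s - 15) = (s - 6)/(s - 5)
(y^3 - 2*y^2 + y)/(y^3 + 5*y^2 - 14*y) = (y^2 - 2*y + 1)/(y^2 + 5*y - 14)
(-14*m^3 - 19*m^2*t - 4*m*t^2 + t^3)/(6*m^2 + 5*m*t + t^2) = (-7*m^2 - 6*m*t + t^2)/(3*m + t)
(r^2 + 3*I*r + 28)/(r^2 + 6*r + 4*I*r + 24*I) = (r^2 + 3*I*r + 28)/(r^2 + r*(6 + 4*I) + 24*I)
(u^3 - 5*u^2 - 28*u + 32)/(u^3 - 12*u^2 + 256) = (u - 1)/(u - 8)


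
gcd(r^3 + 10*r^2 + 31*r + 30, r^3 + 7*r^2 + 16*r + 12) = r^2 + 5*r + 6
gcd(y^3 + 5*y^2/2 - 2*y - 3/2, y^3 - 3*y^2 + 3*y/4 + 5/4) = y^2 - y/2 - 1/2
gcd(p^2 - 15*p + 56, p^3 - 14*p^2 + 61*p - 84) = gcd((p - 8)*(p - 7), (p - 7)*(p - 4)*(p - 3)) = p - 7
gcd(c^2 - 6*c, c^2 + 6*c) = c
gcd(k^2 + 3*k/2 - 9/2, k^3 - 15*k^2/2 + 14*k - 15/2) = k - 3/2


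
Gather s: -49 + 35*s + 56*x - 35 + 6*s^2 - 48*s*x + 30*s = 6*s^2 + s*(65 - 48*x) + 56*x - 84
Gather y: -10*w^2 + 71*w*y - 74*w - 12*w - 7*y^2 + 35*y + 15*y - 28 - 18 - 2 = -10*w^2 - 86*w - 7*y^2 + y*(71*w + 50) - 48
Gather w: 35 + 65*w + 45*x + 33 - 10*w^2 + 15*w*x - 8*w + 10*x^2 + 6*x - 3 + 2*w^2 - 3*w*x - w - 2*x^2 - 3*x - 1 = -8*w^2 + w*(12*x + 56) + 8*x^2 + 48*x + 64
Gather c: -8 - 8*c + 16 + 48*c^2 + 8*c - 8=48*c^2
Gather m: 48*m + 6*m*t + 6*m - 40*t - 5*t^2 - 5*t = m*(6*t + 54) - 5*t^2 - 45*t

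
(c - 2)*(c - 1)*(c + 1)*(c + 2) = c^4 - 5*c^2 + 4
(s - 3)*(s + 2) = s^2 - s - 6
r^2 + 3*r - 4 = (r - 1)*(r + 4)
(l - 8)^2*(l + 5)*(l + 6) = l^4 - 5*l^3 - 82*l^2 + 224*l + 1920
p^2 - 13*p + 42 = (p - 7)*(p - 6)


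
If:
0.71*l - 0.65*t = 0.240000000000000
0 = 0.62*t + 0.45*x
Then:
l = 0.338028169014085 - 0.664470695138573*x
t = -0.725806451612903*x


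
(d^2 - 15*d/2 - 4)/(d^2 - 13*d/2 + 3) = (2*d^2 - 15*d - 8)/(2*d^2 - 13*d + 6)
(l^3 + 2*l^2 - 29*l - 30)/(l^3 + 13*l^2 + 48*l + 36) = (l - 5)/(l + 6)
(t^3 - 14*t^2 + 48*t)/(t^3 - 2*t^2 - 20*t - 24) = t*(t - 8)/(t^2 + 4*t + 4)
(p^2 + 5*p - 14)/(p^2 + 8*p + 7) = (p - 2)/(p + 1)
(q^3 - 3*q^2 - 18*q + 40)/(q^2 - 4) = (q^2 - q - 20)/(q + 2)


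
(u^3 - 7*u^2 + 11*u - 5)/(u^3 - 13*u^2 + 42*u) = (u^3 - 7*u^2 + 11*u - 5)/(u*(u^2 - 13*u + 42))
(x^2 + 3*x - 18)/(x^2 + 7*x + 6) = (x - 3)/(x + 1)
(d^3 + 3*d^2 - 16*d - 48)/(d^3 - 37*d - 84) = (d - 4)/(d - 7)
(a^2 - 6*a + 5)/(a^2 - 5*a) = (a - 1)/a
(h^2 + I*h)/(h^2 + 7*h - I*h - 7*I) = h*(h + I)/(h^2 + h*(7 - I) - 7*I)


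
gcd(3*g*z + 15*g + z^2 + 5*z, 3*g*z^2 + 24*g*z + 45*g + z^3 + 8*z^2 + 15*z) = 3*g*z + 15*g + z^2 + 5*z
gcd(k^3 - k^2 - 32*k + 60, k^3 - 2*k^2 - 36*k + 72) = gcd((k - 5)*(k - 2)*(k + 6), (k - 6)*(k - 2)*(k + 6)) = k^2 + 4*k - 12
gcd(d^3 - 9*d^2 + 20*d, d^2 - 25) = d - 5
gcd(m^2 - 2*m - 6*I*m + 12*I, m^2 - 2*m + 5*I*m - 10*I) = m - 2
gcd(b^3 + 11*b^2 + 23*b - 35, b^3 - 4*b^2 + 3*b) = b - 1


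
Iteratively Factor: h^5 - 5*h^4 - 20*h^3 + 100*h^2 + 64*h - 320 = (h + 4)*(h^4 - 9*h^3 + 16*h^2 + 36*h - 80) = (h - 2)*(h + 4)*(h^3 - 7*h^2 + 2*h + 40) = (h - 2)*(h + 2)*(h + 4)*(h^2 - 9*h + 20) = (h - 4)*(h - 2)*(h + 2)*(h + 4)*(h - 5)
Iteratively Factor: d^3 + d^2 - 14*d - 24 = (d + 3)*(d^2 - 2*d - 8) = (d - 4)*(d + 3)*(d + 2)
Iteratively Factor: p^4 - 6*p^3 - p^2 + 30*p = (p - 3)*(p^3 - 3*p^2 - 10*p) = p*(p - 3)*(p^2 - 3*p - 10) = p*(p - 5)*(p - 3)*(p + 2)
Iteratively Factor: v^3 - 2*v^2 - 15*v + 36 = (v - 3)*(v^2 + v - 12) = (v - 3)^2*(v + 4)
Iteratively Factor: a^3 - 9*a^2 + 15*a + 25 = (a - 5)*(a^2 - 4*a - 5) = (a - 5)^2*(a + 1)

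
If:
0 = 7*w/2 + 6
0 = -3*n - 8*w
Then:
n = 32/7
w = -12/7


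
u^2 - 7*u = u*(u - 7)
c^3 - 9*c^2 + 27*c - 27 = (c - 3)^3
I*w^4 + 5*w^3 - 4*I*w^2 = w^2*(w - 4*I)*(I*w + 1)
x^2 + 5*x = x*(x + 5)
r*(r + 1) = r^2 + r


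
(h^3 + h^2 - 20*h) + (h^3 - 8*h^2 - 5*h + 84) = 2*h^3 - 7*h^2 - 25*h + 84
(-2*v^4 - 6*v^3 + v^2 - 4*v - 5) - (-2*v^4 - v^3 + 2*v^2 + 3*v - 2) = -5*v^3 - v^2 - 7*v - 3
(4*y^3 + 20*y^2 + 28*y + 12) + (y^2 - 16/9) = 4*y^3 + 21*y^2 + 28*y + 92/9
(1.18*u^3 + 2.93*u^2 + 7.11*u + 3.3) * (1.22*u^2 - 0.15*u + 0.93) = 1.4396*u^5 + 3.3976*u^4 + 9.3321*u^3 + 5.6844*u^2 + 6.1173*u + 3.069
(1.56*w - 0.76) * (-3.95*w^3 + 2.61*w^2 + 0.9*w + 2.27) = -6.162*w^4 + 7.0736*w^3 - 0.5796*w^2 + 2.8572*w - 1.7252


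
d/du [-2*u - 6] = -2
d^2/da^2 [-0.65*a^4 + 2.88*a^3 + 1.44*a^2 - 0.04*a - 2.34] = -7.8*a^2 + 17.28*a + 2.88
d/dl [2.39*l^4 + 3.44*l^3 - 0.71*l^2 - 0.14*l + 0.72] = 9.56*l^3 + 10.32*l^2 - 1.42*l - 0.14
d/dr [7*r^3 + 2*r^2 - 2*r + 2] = 21*r^2 + 4*r - 2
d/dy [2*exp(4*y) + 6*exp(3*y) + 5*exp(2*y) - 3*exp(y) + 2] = (8*exp(3*y) + 18*exp(2*y) + 10*exp(y) - 3)*exp(y)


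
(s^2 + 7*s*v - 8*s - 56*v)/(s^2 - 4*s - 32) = (s + 7*v)/(s + 4)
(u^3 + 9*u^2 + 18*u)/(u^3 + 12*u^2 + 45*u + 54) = u/(u + 3)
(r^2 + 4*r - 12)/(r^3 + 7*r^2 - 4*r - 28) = (r + 6)/(r^2 + 9*r + 14)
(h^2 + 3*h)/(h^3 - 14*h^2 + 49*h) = (h + 3)/(h^2 - 14*h + 49)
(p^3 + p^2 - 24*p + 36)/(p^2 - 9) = (p^2 + 4*p - 12)/(p + 3)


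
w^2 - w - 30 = (w - 6)*(w + 5)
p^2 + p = p*(p + 1)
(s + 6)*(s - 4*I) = s^2 + 6*s - 4*I*s - 24*I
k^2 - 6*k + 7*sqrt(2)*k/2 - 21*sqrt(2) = (k - 6)*(k + 7*sqrt(2)/2)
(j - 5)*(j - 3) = j^2 - 8*j + 15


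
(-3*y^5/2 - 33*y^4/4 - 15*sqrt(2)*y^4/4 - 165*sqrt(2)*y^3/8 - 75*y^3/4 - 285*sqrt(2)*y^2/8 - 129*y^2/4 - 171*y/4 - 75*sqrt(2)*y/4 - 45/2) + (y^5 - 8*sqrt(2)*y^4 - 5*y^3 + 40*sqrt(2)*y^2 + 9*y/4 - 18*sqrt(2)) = -y^5/2 - 47*sqrt(2)*y^4/4 - 33*y^4/4 - 165*sqrt(2)*y^3/8 - 95*y^3/4 - 129*y^2/4 + 35*sqrt(2)*y^2/8 - 81*y/2 - 75*sqrt(2)*y/4 - 18*sqrt(2) - 45/2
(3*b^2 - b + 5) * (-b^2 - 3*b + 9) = -3*b^4 - 8*b^3 + 25*b^2 - 24*b + 45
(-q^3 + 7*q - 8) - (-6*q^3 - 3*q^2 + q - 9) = 5*q^3 + 3*q^2 + 6*q + 1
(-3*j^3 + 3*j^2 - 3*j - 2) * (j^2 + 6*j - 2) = -3*j^5 - 15*j^4 + 21*j^3 - 26*j^2 - 6*j + 4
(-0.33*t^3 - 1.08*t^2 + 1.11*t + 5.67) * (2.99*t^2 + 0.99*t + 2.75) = -0.9867*t^5 - 3.5559*t^4 + 1.3422*t^3 + 15.0822*t^2 + 8.6658*t + 15.5925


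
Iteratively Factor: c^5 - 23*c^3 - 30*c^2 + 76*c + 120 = (c + 2)*(c^4 - 2*c^3 - 19*c^2 + 8*c + 60) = (c - 5)*(c + 2)*(c^3 + 3*c^2 - 4*c - 12) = (c - 5)*(c + 2)^2*(c^2 + c - 6) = (c - 5)*(c - 2)*(c + 2)^2*(c + 3)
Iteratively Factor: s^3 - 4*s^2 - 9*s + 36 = (s - 4)*(s^2 - 9) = (s - 4)*(s - 3)*(s + 3)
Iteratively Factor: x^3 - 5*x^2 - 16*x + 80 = (x + 4)*(x^2 - 9*x + 20) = (x - 5)*(x + 4)*(x - 4)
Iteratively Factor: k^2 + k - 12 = (k + 4)*(k - 3)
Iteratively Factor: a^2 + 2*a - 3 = (a + 3)*(a - 1)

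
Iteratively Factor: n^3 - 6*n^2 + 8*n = (n)*(n^2 - 6*n + 8) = n*(n - 4)*(n - 2)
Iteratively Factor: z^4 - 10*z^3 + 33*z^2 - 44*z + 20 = (z - 2)*(z^3 - 8*z^2 + 17*z - 10) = (z - 2)^2*(z^2 - 6*z + 5) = (z - 2)^2*(z - 1)*(z - 5)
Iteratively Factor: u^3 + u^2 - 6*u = (u + 3)*(u^2 - 2*u) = u*(u + 3)*(u - 2)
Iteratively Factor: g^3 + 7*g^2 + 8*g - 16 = (g + 4)*(g^2 + 3*g - 4) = (g + 4)^2*(g - 1)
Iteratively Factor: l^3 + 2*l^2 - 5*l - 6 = (l + 3)*(l^2 - l - 2) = (l + 1)*(l + 3)*(l - 2)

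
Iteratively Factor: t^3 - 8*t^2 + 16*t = (t - 4)*(t^2 - 4*t) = (t - 4)^2*(t)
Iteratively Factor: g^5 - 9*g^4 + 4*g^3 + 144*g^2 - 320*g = (g)*(g^4 - 9*g^3 + 4*g^2 + 144*g - 320) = g*(g - 5)*(g^3 - 4*g^2 - 16*g + 64) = g*(g - 5)*(g - 4)*(g^2 - 16) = g*(g - 5)*(g - 4)*(g + 4)*(g - 4)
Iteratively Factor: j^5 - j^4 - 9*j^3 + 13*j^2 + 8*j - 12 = (j - 1)*(j^4 - 9*j^2 + 4*j + 12) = (j - 2)*(j - 1)*(j^3 + 2*j^2 - 5*j - 6) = (j - 2)*(j - 1)*(j + 3)*(j^2 - j - 2) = (j - 2)^2*(j - 1)*(j + 3)*(j + 1)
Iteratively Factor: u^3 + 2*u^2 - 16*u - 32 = (u + 2)*(u^2 - 16) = (u + 2)*(u + 4)*(u - 4)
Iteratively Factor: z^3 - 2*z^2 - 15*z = (z + 3)*(z^2 - 5*z) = z*(z + 3)*(z - 5)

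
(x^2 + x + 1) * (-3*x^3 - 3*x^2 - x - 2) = -3*x^5 - 6*x^4 - 7*x^3 - 6*x^2 - 3*x - 2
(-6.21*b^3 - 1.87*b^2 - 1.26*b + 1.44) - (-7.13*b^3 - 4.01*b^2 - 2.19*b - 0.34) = 0.92*b^3 + 2.14*b^2 + 0.93*b + 1.78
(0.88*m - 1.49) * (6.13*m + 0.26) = 5.3944*m^2 - 8.9049*m - 0.3874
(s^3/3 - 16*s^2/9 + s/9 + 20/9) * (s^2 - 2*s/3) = s^5/3 - 2*s^4 + 35*s^3/27 + 58*s^2/27 - 40*s/27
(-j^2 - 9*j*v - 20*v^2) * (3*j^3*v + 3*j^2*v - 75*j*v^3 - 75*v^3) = -3*j^5*v - 27*j^4*v^2 - 3*j^4*v + 15*j^3*v^3 - 27*j^3*v^2 + 675*j^2*v^4 + 15*j^2*v^3 + 1500*j*v^5 + 675*j*v^4 + 1500*v^5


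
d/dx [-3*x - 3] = -3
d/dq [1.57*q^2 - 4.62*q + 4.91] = 3.14*q - 4.62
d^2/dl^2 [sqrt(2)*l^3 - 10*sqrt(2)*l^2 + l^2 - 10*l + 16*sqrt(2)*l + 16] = 6*sqrt(2)*l - 20*sqrt(2) + 2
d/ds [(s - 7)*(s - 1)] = 2*s - 8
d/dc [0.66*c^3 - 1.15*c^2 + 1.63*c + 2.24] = 1.98*c^2 - 2.3*c + 1.63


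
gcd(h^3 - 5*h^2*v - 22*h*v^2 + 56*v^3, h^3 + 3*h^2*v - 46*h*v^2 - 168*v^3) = -h^2 + 3*h*v + 28*v^2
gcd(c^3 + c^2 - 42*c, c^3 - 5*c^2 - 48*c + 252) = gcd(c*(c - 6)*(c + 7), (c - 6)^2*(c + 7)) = c^2 + c - 42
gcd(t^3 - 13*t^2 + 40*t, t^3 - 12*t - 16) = 1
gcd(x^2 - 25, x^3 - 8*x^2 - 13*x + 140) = x - 5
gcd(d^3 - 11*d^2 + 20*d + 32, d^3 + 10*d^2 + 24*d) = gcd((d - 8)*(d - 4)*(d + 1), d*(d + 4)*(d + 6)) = 1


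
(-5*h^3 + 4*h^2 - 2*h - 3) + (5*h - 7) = -5*h^3 + 4*h^2 + 3*h - 10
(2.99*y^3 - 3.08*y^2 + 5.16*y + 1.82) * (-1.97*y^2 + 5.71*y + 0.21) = -5.8903*y^5 + 23.1405*y^4 - 27.1241*y^3 + 25.2314*y^2 + 11.4758*y + 0.3822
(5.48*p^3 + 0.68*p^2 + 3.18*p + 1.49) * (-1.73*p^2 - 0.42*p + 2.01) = -9.4804*p^5 - 3.478*p^4 + 5.2278*p^3 - 2.5465*p^2 + 5.766*p + 2.9949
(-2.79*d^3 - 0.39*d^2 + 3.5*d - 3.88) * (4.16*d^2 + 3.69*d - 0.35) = -11.6064*d^5 - 11.9175*d^4 + 14.0974*d^3 - 3.0893*d^2 - 15.5422*d + 1.358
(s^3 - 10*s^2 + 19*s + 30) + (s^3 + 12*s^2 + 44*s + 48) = 2*s^3 + 2*s^2 + 63*s + 78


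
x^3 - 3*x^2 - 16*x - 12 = (x - 6)*(x + 1)*(x + 2)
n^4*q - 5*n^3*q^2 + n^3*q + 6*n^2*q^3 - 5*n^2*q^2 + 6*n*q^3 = n*(n - 3*q)*(n - 2*q)*(n*q + q)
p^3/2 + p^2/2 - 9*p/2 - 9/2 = (p/2 + 1/2)*(p - 3)*(p + 3)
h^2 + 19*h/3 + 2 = (h + 1/3)*(h + 6)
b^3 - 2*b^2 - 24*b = b*(b - 6)*(b + 4)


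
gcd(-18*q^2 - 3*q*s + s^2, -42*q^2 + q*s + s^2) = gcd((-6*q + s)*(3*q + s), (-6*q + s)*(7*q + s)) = 6*q - s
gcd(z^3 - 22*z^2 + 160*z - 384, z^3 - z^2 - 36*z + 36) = z - 6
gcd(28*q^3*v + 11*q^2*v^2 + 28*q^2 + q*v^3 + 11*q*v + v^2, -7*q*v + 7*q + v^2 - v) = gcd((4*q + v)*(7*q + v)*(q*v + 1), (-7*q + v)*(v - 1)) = 1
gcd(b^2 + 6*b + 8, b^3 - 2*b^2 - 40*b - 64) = b^2 + 6*b + 8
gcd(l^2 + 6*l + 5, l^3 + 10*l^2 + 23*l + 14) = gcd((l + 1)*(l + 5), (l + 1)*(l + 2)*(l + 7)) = l + 1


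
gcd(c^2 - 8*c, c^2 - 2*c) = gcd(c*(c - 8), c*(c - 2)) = c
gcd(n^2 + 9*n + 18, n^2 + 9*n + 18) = n^2 + 9*n + 18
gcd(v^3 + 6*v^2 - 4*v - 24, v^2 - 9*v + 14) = v - 2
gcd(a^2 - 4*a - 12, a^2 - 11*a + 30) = a - 6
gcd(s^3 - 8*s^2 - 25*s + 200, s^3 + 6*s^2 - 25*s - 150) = s^2 - 25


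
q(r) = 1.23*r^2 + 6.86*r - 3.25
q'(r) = 2.46*r + 6.86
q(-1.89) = -11.82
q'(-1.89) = 2.21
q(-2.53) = -12.73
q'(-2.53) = 0.64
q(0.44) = 0.01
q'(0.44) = 7.94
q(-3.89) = -11.32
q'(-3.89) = -2.71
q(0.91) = 4.01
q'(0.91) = 9.10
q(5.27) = 67.06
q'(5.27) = 19.82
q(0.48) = 0.33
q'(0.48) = 8.04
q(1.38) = 8.56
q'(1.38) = 10.25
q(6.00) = 82.19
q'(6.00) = 21.62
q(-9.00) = 34.64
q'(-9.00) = -15.28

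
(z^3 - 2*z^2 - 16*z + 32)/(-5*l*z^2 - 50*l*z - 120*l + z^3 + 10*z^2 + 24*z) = (z^2 - 6*z + 8)/(-5*l*z - 30*l + z^2 + 6*z)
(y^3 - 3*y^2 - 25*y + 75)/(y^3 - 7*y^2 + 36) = (y^2 - 25)/(y^2 - 4*y - 12)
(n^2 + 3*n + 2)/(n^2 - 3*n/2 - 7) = 2*(n + 1)/(2*n - 7)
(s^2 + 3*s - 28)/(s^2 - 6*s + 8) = (s + 7)/(s - 2)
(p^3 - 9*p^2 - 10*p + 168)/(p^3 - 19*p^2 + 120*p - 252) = (p + 4)/(p - 6)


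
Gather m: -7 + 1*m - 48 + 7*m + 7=8*m - 48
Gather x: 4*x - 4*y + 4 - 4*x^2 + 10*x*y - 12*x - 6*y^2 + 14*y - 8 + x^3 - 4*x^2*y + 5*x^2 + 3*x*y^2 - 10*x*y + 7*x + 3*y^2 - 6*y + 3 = x^3 + x^2*(1 - 4*y) + x*(3*y^2 - 1) - 3*y^2 + 4*y - 1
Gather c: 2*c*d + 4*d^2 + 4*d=2*c*d + 4*d^2 + 4*d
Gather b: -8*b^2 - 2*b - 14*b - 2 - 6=-8*b^2 - 16*b - 8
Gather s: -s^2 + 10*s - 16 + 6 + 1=-s^2 + 10*s - 9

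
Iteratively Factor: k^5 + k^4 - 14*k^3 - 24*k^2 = (k + 2)*(k^4 - k^3 - 12*k^2) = (k + 2)*(k + 3)*(k^3 - 4*k^2) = (k - 4)*(k + 2)*(k + 3)*(k^2) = k*(k - 4)*(k + 2)*(k + 3)*(k)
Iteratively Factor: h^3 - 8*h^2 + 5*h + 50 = (h - 5)*(h^2 - 3*h - 10) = (h - 5)^2*(h + 2)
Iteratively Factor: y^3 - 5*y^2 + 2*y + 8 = (y - 2)*(y^2 - 3*y - 4) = (y - 2)*(y + 1)*(y - 4)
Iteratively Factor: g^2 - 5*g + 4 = (g - 1)*(g - 4)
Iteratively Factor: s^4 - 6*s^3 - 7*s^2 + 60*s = (s - 4)*(s^3 - 2*s^2 - 15*s) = (s - 5)*(s - 4)*(s^2 + 3*s) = (s - 5)*(s - 4)*(s + 3)*(s)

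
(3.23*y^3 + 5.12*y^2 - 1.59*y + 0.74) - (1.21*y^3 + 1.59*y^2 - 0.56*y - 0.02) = 2.02*y^3 + 3.53*y^2 - 1.03*y + 0.76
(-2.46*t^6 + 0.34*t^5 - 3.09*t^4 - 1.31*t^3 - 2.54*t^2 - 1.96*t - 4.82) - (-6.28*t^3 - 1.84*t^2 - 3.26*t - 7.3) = -2.46*t^6 + 0.34*t^5 - 3.09*t^4 + 4.97*t^3 - 0.7*t^2 + 1.3*t + 2.48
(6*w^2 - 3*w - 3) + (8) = 6*w^2 - 3*w + 5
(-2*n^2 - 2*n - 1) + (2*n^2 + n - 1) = -n - 2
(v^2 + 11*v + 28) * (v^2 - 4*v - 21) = v^4 + 7*v^3 - 37*v^2 - 343*v - 588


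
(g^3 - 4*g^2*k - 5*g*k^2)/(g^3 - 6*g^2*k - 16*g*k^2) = (-g^2 + 4*g*k + 5*k^2)/(-g^2 + 6*g*k + 16*k^2)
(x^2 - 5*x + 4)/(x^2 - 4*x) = (x - 1)/x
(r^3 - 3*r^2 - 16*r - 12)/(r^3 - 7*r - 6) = (r - 6)/(r - 3)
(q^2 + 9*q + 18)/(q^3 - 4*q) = (q^2 + 9*q + 18)/(q*(q^2 - 4))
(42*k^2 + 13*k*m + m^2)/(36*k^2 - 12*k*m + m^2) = (42*k^2 + 13*k*m + m^2)/(36*k^2 - 12*k*m + m^2)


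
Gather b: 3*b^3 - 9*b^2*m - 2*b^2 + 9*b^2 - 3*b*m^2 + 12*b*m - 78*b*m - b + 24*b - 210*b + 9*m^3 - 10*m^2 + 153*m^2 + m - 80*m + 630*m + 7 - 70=3*b^3 + b^2*(7 - 9*m) + b*(-3*m^2 - 66*m - 187) + 9*m^3 + 143*m^2 + 551*m - 63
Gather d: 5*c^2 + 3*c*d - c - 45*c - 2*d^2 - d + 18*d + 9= 5*c^2 - 46*c - 2*d^2 + d*(3*c + 17) + 9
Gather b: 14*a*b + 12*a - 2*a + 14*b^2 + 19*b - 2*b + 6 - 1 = 10*a + 14*b^2 + b*(14*a + 17) + 5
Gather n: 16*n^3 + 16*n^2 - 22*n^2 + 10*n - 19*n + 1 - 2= 16*n^3 - 6*n^2 - 9*n - 1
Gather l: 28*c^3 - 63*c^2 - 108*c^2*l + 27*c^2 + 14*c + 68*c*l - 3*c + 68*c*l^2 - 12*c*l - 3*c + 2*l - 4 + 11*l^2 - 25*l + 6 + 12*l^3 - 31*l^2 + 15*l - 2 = 28*c^3 - 36*c^2 + 8*c + 12*l^3 + l^2*(68*c - 20) + l*(-108*c^2 + 56*c - 8)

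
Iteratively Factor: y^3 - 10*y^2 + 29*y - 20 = (y - 5)*(y^2 - 5*y + 4) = (y - 5)*(y - 4)*(y - 1)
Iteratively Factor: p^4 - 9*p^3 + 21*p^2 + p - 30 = (p + 1)*(p^3 - 10*p^2 + 31*p - 30) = (p - 2)*(p + 1)*(p^2 - 8*p + 15) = (p - 5)*(p - 2)*(p + 1)*(p - 3)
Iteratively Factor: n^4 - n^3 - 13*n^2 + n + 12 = (n + 3)*(n^3 - 4*n^2 - n + 4) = (n + 1)*(n + 3)*(n^2 - 5*n + 4) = (n - 4)*(n + 1)*(n + 3)*(n - 1)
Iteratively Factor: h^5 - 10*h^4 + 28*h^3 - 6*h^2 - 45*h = (h - 3)*(h^4 - 7*h^3 + 7*h^2 + 15*h) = (h - 3)*(h + 1)*(h^3 - 8*h^2 + 15*h) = (h - 5)*(h - 3)*(h + 1)*(h^2 - 3*h) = h*(h - 5)*(h - 3)*(h + 1)*(h - 3)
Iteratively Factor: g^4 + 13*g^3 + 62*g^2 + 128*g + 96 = (g + 2)*(g^3 + 11*g^2 + 40*g + 48) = (g + 2)*(g + 3)*(g^2 + 8*g + 16) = (g + 2)*(g + 3)*(g + 4)*(g + 4)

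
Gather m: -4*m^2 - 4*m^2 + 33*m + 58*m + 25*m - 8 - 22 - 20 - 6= -8*m^2 + 116*m - 56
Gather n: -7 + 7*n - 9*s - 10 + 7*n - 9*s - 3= 14*n - 18*s - 20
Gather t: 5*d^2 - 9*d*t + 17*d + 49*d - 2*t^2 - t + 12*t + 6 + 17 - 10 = 5*d^2 + 66*d - 2*t^2 + t*(11 - 9*d) + 13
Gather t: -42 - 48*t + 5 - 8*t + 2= -56*t - 35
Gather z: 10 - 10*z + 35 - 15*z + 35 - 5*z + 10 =90 - 30*z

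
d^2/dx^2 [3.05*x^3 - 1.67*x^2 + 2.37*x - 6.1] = 18.3*x - 3.34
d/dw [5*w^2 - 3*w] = 10*w - 3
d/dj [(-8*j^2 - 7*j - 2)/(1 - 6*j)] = (48*j^2 - 16*j - 19)/(36*j^2 - 12*j + 1)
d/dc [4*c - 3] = 4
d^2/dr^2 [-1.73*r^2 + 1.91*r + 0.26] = -3.46000000000000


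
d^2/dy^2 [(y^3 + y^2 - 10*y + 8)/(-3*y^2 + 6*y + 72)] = -40/(3*y^3 - 54*y^2 + 324*y - 648)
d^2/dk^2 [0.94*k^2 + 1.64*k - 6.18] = 1.88000000000000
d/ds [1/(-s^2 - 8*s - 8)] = 2*(s + 4)/(s^2 + 8*s + 8)^2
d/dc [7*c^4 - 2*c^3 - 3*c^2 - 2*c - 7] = 28*c^3 - 6*c^2 - 6*c - 2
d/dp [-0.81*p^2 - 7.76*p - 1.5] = -1.62*p - 7.76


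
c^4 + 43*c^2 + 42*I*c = c*(c - 7*I)*(c + I)*(c + 6*I)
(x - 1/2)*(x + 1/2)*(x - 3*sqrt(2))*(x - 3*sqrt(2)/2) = x^4 - 9*sqrt(2)*x^3/2 + 35*x^2/4 + 9*sqrt(2)*x/8 - 9/4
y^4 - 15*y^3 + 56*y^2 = y^2*(y - 8)*(y - 7)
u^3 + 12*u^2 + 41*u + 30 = (u + 1)*(u + 5)*(u + 6)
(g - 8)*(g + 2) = g^2 - 6*g - 16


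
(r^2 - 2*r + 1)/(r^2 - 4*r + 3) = (r - 1)/(r - 3)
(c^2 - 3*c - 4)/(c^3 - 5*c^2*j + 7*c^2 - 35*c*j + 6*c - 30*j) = (c - 4)/(c^2 - 5*c*j + 6*c - 30*j)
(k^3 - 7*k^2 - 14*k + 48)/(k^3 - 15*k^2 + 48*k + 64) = (k^2 + k - 6)/(k^2 - 7*k - 8)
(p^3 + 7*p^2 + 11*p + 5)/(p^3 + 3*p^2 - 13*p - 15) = (p + 1)/(p - 3)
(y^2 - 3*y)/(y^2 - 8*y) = (y - 3)/(y - 8)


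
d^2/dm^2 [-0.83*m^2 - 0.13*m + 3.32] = -1.66000000000000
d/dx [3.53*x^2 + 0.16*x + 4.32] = 7.06*x + 0.16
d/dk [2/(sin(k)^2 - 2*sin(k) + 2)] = 4*(1 - sin(k))*cos(k)/(sin(k)^2 - 2*sin(k) + 2)^2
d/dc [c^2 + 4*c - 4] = 2*c + 4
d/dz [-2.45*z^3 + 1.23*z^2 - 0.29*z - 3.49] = -7.35*z^2 + 2.46*z - 0.29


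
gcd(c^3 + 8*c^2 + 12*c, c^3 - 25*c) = c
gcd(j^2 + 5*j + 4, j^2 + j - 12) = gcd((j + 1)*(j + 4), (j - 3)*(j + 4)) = j + 4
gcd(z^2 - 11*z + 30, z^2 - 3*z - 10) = z - 5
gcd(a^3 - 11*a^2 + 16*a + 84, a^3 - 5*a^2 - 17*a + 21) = a - 7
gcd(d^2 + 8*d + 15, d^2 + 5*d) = d + 5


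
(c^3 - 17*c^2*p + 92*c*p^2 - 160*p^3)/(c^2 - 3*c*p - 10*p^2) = (c^2 - 12*c*p + 32*p^2)/(c + 2*p)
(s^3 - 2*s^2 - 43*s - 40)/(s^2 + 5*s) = s - 7 - 8/s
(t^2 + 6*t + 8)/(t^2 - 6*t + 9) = (t^2 + 6*t + 8)/(t^2 - 6*t + 9)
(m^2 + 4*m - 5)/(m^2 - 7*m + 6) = (m + 5)/(m - 6)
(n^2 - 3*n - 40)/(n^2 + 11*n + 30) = (n - 8)/(n + 6)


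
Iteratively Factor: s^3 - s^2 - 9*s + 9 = (s - 1)*(s^2 - 9) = (s - 1)*(s + 3)*(s - 3)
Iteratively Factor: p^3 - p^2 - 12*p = (p)*(p^2 - p - 12) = p*(p + 3)*(p - 4)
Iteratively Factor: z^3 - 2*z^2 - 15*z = (z - 5)*(z^2 + 3*z) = (z - 5)*(z + 3)*(z)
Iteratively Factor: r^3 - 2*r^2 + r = (r)*(r^2 - 2*r + 1) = r*(r - 1)*(r - 1)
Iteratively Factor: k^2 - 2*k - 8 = (k - 4)*(k + 2)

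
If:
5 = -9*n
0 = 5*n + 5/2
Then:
No Solution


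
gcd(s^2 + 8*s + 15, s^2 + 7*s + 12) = s + 3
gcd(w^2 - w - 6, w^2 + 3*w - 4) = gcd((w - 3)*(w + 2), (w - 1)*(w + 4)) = 1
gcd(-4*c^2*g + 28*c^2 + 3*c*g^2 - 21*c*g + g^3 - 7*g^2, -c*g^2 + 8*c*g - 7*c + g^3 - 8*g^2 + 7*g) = c*g - 7*c - g^2 + 7*g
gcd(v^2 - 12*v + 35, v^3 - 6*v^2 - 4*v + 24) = 1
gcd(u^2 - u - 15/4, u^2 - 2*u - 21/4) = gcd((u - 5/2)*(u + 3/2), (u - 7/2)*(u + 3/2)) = u + 3/2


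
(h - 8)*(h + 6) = h^2 - 2*h - 48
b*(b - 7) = b^2 - 7*b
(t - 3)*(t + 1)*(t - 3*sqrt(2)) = t^3 - 3*sqrt(2)*t^2 - 2*t^2 - 3*t + 6*sqrt(2)*t + 9*sqrt(2)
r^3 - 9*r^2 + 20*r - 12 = (r - 6)*(r - 2)*(r - 1)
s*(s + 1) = s^2 + s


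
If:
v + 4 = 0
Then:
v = -4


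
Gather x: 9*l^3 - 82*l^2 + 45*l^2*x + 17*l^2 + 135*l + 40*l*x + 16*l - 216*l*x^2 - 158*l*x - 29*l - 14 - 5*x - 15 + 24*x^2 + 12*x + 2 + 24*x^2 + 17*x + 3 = 9*l^3 - 65*l^2 + 122*l + x^2*(48 - 216*l) + x*(45*l^2 - 118*l + 24) - 24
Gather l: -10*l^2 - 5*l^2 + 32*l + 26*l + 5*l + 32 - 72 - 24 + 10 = -15*l^2 + 63*l - 54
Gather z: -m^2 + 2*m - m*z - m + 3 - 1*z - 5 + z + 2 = -m^2 - m*z + m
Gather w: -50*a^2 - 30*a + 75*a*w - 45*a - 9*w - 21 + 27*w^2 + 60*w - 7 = -50*a^2 - 75*a + 27*w^2 + w*(75*a + 51) - 28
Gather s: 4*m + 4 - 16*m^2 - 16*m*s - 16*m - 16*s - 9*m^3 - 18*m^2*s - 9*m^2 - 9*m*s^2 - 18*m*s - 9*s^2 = -9*m^3 - 25*m^2 - 12*m + s^2*(-9*m - 9) + s*(-18*m^2 - 34*m - 16) + 4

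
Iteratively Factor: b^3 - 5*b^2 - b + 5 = (b - 1)*(b^2 - 4*b - 5) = (b - 5)*(b - 1)*(b + 1)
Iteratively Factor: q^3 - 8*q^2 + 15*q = (q)*(q^2 - 8*q + 15) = q*(q - 3)*(q - 5)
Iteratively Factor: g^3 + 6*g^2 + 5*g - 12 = (g - 1)*(g^2 + 7*g + 12) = (g - 1)*(g + 4)*(g + 3)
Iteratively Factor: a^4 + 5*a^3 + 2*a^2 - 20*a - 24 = (a - 2)*(a^3 + 7*a^2 + 16*a + 12) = (a - 2)*(a + 2)*(a^2 + 5*a + 6) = (a - 2)*(a + 2)*(a + 3)*(a + 2)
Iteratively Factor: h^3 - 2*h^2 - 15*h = (h - 5)*(h^2 + 3*h) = h*(h - 5)*(h + 3)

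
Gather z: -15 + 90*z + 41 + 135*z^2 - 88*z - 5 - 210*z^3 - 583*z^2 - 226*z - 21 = -210*z^3 - 448*z^2 - 224*z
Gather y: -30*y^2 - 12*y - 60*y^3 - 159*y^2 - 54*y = -60*y^3 - 189*y^2 - 66*y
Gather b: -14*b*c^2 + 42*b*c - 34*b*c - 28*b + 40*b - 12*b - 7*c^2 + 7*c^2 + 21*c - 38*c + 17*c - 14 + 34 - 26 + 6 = b*(-14*c^2 + 8*c)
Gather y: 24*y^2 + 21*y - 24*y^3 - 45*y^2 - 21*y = -24*y^3 - 21*y^2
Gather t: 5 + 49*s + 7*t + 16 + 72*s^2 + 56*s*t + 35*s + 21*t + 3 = 72*s^2 + 84*s + t*(56*s + 28) + 24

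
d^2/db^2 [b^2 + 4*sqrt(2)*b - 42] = 2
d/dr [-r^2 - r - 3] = -2*r - 1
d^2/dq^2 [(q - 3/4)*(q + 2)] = 2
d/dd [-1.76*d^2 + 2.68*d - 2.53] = 2.68 - 3.52*d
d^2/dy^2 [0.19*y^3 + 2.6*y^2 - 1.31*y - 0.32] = 1.14*y + 5.2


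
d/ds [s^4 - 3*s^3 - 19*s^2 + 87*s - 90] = 4*s^3 - 9*s^2 - 38*s + 87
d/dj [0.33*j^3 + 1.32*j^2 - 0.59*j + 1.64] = 0.99*j^2 + 2.64*j - 0.59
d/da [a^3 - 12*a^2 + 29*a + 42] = 3*a^2 - 24*a + 29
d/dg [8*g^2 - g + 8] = 16*g - 1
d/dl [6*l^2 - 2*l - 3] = 12*l - 2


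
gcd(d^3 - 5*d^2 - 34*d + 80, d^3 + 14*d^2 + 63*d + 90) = d + 5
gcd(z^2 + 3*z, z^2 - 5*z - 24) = z + 3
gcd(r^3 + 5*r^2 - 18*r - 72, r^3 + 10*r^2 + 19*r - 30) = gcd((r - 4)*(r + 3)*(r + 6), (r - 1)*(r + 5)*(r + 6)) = r + 6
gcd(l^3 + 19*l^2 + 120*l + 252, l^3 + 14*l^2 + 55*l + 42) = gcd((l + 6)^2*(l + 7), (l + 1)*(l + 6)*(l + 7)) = l^2 + 13*l + 42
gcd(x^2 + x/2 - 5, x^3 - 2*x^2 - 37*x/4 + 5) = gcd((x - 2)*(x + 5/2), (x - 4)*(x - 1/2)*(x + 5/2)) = x + 5/2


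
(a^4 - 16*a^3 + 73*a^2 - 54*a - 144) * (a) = a^5 - 16*a^4 + 73*a^3 - 54*a^2 - 144*a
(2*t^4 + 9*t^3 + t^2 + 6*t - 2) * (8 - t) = -2*t^5 + 7*t^4 + 71*t^3 + 2*t^2 + 50*t - 16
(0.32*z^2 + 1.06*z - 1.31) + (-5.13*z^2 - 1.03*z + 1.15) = -4.81*z^2 + 0.03*z - 0.16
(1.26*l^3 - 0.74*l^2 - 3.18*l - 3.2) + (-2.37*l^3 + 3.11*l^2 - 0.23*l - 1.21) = -1.11*l^3 + 2.37*l^2 - 3.41*l - 4.41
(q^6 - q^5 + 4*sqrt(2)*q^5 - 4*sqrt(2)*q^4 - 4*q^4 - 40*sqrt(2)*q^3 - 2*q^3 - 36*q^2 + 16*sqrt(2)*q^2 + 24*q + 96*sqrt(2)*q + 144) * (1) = q^6 - q^5 + 4*sqrt(2)*q^5 - 4*sqrt(2)*q^4 - 4*q^4 - 40*sqrt(2)*q^3 - 2*q^3 - 36*q^2 + 16*sqrt(2)*q^2 + 24*q + 96*sqrt(2)*q + 144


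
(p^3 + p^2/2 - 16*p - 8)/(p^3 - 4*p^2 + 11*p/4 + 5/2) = 2*(p^2 - 16)/(2*p^2 - 9*p + 10)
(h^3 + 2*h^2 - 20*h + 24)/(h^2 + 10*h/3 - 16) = 3*(h^2 - 4*h + 4)/(3*h - 8)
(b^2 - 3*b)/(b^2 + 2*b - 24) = b*(b - 3)/(b^2 + 2*b - 24)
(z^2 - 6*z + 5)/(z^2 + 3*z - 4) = (z - 5)/(z + 4)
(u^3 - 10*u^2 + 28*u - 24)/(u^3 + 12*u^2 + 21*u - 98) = (u^2 - 8*u + 12)/(u^2 + 14*u + 49)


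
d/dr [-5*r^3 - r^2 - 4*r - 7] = -15*r^2 - 2*r - 4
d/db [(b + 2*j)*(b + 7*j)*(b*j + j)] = j*(3*b^2 + 18*b*j + 2*b + 14*j^2 + 9*j)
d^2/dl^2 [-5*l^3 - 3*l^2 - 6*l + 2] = -30*l - 6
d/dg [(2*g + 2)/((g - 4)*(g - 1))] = 2*(-g^2 - 2*g + 9)/(g^4 - 10*g^3 + 33*g^2 - 40*g + 16)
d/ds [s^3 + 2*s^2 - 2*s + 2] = 3*s^2 + 4*s - 2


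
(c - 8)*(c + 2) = c^2 - 6*c - 16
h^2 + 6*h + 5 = (h + 1)*(h + 5)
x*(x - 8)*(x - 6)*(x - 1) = x^4 - 15*x^3 + 62*x^2 - 48*x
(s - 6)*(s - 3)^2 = s^3 - 12*s^2 + 45*s - 54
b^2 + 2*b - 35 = (b - 5)*(b + 7)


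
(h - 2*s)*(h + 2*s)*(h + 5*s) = h^3 + 5*h^2*s - 4*h*s^2 - 20*s^3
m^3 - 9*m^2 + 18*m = m*(m - 6)*(m - 3)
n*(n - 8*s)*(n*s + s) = n^3*s - 8*n^2*s^2 + n^2*s - 8*n*s^2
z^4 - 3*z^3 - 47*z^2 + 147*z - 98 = (z - 7)*(z - 2)*(z - 1)*(z + 7)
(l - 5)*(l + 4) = l^2 - l - 20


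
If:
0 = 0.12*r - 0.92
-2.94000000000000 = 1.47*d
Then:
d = -2.00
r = 7.67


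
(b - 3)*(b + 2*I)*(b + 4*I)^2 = b^4 - 3*b^3 + 10*I*b^3 - 32*b^2 - 30*I*b^2 + 96*b - 32*I*b + 96*I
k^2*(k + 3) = k^3 + 3*k^2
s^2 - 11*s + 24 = (s - 8)*(s - 3)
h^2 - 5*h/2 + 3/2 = (h - 3/2)*(h - 1)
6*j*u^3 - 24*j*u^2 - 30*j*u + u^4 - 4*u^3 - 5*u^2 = u*(6*j + u)*(u - 5)*(u + 1)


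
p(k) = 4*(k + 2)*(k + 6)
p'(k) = 8*k + 32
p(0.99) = 83.60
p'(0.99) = 39.92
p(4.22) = 254.27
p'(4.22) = 65.76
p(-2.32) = -4.71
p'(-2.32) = 13.44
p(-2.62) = -8.38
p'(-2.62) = 11.04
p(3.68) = 219.93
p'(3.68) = 61.44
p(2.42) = 148.87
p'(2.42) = 51.36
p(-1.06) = 18.57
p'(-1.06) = 23.52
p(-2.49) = -6.88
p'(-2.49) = 12.08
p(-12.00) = 240.00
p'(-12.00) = -64.00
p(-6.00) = 0.00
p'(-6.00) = -16.00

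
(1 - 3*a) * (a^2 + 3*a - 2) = -3*a^3 - 8*a^2 + 9*a - 2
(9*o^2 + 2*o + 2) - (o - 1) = 9*o^2 + o + 3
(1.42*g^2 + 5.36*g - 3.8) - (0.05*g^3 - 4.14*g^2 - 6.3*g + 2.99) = -0.05*g^3 + 5.56*g^2 + 11.66*g - 6.79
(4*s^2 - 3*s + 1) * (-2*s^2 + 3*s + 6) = -8*s^4 + 18*s^3 + 13*s^2 - 15*s + 6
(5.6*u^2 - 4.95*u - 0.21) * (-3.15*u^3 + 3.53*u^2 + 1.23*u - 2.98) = -17.64*u^5 + 35.3605*u^4 - 9.924*u^3 - 23.5178*u^2 + 14.4927*u + 0.6258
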